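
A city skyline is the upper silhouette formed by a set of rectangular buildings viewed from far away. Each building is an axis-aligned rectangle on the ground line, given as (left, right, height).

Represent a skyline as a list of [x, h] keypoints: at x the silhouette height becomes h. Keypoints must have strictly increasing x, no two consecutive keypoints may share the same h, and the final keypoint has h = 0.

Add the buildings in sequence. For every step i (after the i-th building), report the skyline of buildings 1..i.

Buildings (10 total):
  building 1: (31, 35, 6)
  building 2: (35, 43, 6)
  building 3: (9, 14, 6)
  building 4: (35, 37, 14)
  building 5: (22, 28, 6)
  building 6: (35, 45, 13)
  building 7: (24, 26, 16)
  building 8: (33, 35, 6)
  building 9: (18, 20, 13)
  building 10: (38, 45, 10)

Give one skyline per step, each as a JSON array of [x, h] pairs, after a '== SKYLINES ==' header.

== SKYLINES ==
[[31,6],[35,0]]
[[31,6],[43,0]]
[[9,6],[14,0],[31,6],[43,0]]
[[9,6],[14,0],[31,6],[35,14],[37,6],[43,0]]
[[9,6],[14,0],[22,6],[28,0],[31,6],[35,14],[37,6],[43,0]]
[[9,6],[14,0],[22,6],[28,0],[31,6],[35,14],[37,13],[45,0]]
[[9,6],[14,0],[22,6],[24,16],[26,6],[28,0],[31,6],[35,14],[37,13],[45,0]]
[[9,6],[14,0],[22,6],[24,16],[26,6],[28,0],[31,6],[35,14],[37,13],[45,0]]
[[9,6],[14,0],[18,13],[20,0],[22,6],[24,16],[26,6],[28,0],[31,6],[35,14],[37,13],[45,0]]
[[9,6],[14,0],[18,13],[20,0],[22,6],[24,16],[26,6],[28,0],[31,6],[35,14],[37,13],[45,0]]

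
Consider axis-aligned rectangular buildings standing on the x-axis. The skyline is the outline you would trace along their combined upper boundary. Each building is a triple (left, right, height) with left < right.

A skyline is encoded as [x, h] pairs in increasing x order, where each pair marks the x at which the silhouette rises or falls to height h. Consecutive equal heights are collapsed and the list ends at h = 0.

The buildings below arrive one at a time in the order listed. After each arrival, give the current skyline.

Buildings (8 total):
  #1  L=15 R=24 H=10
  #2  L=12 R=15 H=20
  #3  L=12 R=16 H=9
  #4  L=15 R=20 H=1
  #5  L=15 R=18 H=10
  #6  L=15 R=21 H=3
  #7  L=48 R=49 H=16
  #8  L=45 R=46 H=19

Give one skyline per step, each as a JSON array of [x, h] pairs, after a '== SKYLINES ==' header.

== SKYLINES ==
[[15,10],[24,0]]
[[12,20],[15,10],[24,0]]
[[12,20],[15,10],[24,0]]
[[12,20],[15,10],[24,0]]
[[12,20],[15,10],[24,0]]
[[12,20],[15,10],[24,0]]
[[12,20],[15,10],[24,0],[48,16],[49,0]]
[[12,20],[15,10],[24,0],[45,19],[46,0],[48,16],[49,0]]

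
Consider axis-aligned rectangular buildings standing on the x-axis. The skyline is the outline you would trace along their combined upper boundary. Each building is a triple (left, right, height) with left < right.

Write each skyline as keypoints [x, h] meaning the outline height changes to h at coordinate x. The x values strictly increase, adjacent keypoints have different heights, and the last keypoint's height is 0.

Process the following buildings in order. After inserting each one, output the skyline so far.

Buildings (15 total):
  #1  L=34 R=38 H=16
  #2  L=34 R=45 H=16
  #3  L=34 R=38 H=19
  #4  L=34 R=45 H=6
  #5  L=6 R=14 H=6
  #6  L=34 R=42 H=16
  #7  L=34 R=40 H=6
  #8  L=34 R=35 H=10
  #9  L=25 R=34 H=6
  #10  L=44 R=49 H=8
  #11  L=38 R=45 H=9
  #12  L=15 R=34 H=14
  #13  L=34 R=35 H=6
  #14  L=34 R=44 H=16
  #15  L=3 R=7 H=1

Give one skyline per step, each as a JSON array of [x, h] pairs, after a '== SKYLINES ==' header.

== SKYLINES ==
[[34,16],[38,0]]
[[34,16],[45,0]]
[[34,19],[38,16],[45,0]]
[[34,19],[38,16],[45,0]]
[[6,6],[14,0],[34,19],[38,16],[45,0]]
[[6,6],[14,0],[34,19],[38,16],[45,0]]
[[6,6],[14,0],[34,19],[38,16],[45,0]]
[[6,6],[14,0],[34,19],[38,16],[45,0]]
[[6,6],[14,0],[25,6],[34,19],[38,16],[45,0]]
[[6,6],[14,0],[25,6],[34,19],[38,16],[45,8],[49,0]]
[[6,6],[14,0],[25,6],[34,19],[38,16],[45,8],[49,0]]
[[6,6],[14,0],[15,14],[34,19],[38,16],[45,8],[49,0]]
[[6,6],[14,0],[15,14],[34,19],[38,16],[45,8],[49,0]]
[[6,6],[14,0],[15,14],[34,19],[38,16],[45,8],[49,0]]
[[3,1],[6,6],[14,0],[15,14],[34,19],[38,16],[45,8],[49,0]]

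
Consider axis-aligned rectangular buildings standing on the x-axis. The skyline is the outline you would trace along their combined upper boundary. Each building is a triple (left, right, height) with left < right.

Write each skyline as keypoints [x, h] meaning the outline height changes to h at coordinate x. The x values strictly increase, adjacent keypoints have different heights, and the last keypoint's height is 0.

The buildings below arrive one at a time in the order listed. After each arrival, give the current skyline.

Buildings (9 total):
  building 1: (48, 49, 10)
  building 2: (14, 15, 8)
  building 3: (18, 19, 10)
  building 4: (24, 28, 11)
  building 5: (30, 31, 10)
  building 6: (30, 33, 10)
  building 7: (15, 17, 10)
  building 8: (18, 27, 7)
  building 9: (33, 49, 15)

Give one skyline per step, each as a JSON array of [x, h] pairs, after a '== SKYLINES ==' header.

== SKYLINES ==
[[48,10],[49,0]]
[[14,8],[15,0],[48,10],[49,0]]
[[14,8],[15,0],[18,10],[19,0],[48,10],[49,0]]
[[14,8],[15,0],[18,10],[19,0],[24,11],[28,0],[48,10],[49,0]]
[[14,8],[15,0],[18,10],[19,0],[24,11],[28,0],[30,10],[31,0],[48,10],[49,0]]
[[14,8],[15,0],[18,10],[19,0],[24,11],[28,0],[30,10],[33,0],[48,10],[49,0]]
[[14,8],[15,10],[17,0],[18,10],[19,0],[24,11],[28,0],[30,10],[33,0],[48,10],[49,0]]
[[14,8],[15,10],[17,0],[18,10],[19,7],[24,11],[28,0],[30,10],[33,0],[48,10],[49,0]]
[[14,8],[15,10],[17,0],[18,10],[19,7],[24,11],[28,0],[30,10],[33,15],[49,0]]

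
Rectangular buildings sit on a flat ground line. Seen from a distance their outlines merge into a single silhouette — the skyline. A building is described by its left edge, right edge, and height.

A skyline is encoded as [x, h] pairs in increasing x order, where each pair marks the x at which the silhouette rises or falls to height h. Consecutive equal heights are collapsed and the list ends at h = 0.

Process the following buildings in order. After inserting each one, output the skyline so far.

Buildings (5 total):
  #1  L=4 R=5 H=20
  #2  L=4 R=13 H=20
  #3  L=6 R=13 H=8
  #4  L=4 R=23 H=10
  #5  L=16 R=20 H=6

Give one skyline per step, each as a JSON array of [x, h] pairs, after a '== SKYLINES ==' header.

== SKYLINES ==
[[4,20],[5,0]]
[[4,20],[13,0]]
[[4,20],[13,0]]
[[4,20],[13,10],[23,0]]
[[4,20],[13,10],[23,0]]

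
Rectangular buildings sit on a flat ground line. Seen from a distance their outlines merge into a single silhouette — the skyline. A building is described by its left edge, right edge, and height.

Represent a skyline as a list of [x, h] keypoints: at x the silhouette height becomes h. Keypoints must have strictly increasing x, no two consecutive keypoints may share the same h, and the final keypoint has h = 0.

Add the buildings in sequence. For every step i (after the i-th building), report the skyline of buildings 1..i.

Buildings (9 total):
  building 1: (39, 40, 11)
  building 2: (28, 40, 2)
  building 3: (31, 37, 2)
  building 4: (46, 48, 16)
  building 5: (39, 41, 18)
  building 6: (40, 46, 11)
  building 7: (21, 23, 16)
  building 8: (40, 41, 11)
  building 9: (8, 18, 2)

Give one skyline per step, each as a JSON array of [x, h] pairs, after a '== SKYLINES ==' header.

== SKYLINES ==
[[39,11],[40,0]]
[[28,2],[39,11],[40,0]]
[[28,2],[39,11],[40,0]]
[[28,2],[39,11],[40,0],[46,16],[48,0]]
[[28,2],[39,18],[41,0],[46,16],[48,0]]
[[28,2],[39,18],[41,11],[46,16],[48,0]]
[[21,16],[23,0],[28,2],[39,18],[41,11],[46,16],[48,0]]
[[21,16],[23,0],[28,2],[39,18],[41,11],[46,16],[48,0]]
[[8,2],[18,0],[21,16],[23,0],[28,2],[39,18],[41,11],[46,16],[48,0]]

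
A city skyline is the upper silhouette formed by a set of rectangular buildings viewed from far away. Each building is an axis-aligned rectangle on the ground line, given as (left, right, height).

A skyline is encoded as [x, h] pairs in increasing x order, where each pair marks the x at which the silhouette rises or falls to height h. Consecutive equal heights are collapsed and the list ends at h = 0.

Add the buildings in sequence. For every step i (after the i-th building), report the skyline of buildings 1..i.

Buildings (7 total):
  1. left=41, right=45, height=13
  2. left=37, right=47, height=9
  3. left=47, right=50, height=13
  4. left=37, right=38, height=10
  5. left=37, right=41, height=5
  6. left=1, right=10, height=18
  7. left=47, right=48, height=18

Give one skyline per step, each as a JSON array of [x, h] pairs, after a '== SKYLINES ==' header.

== SKYLINES ==
[[41,13],[45,0]]
[[37,9],[41,13],[45,9],[47,0]]
[[37,9],[41,13],[45,9],[47,13],[50,0]]
[[37,10],[38,9],[41,13],[45,9],[47,13],[50,0]]
[[37,10],[38,9],[41,13],[45,9],[47,13],[50,0]]
[[1,18],[10,0],[37,10],[38,9],[41,13],[45,9],[47,13],[50,0]]
[[1,18],[10,0],[37,10],[38,9],[41,13],[45,9],[47,18],[48,13],[50,0]]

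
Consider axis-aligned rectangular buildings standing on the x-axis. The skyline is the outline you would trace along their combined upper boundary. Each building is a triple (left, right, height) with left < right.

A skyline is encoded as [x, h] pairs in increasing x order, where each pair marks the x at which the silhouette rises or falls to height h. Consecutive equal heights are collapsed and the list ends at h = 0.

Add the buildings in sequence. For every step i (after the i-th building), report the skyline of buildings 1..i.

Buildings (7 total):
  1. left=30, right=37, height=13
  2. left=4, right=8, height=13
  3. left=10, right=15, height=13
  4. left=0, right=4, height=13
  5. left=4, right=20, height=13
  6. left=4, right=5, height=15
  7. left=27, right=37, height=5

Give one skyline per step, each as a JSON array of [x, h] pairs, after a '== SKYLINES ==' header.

== SKYLINES ==
[[30,13],[37,0]]
[[4,13],[8,0],[30,13],[37,0]]
[[4,13],[8,0],[10,13],[15,0],[30,13],[37,0]]
[[0,13],[8,0],[10,13],[15,0],[30,13],[37,0]]
[[0,13],[20,0],[30,13],[37,0]]
[[0,13],[4,15],[5,13],[20,0],[30,13],[37,0]]
[[0,13],[4,15],[5,13],[20,0],[27,5],[30,13],[37,0]]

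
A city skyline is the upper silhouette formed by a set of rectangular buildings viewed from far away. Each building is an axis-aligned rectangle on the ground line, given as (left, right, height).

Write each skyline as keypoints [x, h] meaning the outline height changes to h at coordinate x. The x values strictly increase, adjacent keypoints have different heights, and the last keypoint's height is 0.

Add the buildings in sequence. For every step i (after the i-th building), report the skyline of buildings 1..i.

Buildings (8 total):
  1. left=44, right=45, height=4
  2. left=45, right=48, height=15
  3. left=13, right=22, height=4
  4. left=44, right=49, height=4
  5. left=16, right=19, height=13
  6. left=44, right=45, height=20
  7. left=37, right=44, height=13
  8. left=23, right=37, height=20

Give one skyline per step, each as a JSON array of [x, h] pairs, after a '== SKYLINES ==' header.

== SKYLINES ==
[[44,4],[45,0]]
[[44,4],[45,15],[48,0]]
[[13,4],[22,0],[44,4],[45,15],[48,0]]
[[13,4],[22,0],[44,4],[45,15],[48,4],[49,0]]
[[13,4],[16,13],[19,4],[22,0],[44,4],[45,15],[48,4],[49,0]]
[[13,4],[16,13],[19,4],[22,0],[44,20],[45,15],[48,4],[49,0]]
[[13,4],[16,13],[19,4],[22,0],[37,13],[44,20],[45,15],[48,4],[49,0]]
[[13,4],[16,13],[19,4],[22,0],[23,20],[37,13],[44,20],[45,15],[48,4],[49,0]]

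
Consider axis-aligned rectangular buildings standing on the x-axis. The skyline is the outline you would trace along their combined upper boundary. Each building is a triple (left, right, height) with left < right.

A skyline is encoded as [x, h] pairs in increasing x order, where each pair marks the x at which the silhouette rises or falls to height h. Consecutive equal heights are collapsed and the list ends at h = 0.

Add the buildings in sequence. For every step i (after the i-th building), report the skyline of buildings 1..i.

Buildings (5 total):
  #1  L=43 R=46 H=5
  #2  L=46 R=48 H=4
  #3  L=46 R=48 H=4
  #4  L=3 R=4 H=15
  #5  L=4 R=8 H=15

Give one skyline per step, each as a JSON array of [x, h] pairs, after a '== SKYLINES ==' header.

== SKYLINES ==
[[43,5],[46,0]]
[[43,5],[46,4],[48,0]]
[[43,5],[46,4],[48,0]]
[[3,15],[4,0],[43,5],[46,4],[48,0]]
[[3,15],[8,0],[43,5],[46,4],[48,0]]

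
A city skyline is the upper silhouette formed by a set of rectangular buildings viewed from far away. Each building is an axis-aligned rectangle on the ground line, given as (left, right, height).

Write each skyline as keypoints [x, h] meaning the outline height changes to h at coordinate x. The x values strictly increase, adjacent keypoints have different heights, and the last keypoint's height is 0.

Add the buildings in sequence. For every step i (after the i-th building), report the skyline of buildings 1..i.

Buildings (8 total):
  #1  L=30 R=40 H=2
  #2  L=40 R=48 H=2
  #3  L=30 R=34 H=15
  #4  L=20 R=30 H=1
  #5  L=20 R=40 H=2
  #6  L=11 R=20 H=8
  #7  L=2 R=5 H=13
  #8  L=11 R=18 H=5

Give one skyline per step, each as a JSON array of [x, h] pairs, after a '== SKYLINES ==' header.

== SKYLINES ==
[[30,2],[40,0]]
[[30,2],[48,0]]
[[30,15],[34,2],[48,0]]
[[20,1],[30,15],[34,2],[48,0]]
[[20,2],[30,15],[34,2],[48,0]]
[[11,8],[20,2],[30,15],[34,2],[48,0]]
[[2,13],[5,0],[11,8],[20,2],[30,15],[34,2],[48,0]]
[[2,13],[5,0],[11,8],[20,2],[30,15],[34,2],[48,0]]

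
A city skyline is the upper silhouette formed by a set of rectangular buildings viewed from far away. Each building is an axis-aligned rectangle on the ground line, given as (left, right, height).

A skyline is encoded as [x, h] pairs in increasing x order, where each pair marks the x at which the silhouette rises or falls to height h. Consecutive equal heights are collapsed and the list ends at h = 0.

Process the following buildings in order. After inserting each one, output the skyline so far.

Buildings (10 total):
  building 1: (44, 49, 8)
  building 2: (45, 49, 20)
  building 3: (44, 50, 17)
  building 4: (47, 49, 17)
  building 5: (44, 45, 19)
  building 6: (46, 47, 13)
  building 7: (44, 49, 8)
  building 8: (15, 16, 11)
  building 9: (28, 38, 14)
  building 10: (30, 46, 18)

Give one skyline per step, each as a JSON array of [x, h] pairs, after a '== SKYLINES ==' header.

== SKYLINES ==
[[44,8],[49,0]]
[[44,8],[45,20],[49,0]]
[[44,17],[45,20],[49,17],[50,0]]
[[44,17],[45,20],[49,17],[50,0]]
[[44,19],[45,20],[49,17],[50,0]]
[[44,19],[45,20],[49,17],[50,0]]
[[44,19],[45,20],[49,17],[50,0]]
[[15,11],[16,0],[44,19],[45,20],[49,17],[50,0]]
[[15,11],[16,0],[28,14],[38,0],[44,19],[45,20],[49,17],[50,0]]
[[15,11],[16,0],[28,14],[30,18],[44,19],[45,20],[49,17],[50,0]]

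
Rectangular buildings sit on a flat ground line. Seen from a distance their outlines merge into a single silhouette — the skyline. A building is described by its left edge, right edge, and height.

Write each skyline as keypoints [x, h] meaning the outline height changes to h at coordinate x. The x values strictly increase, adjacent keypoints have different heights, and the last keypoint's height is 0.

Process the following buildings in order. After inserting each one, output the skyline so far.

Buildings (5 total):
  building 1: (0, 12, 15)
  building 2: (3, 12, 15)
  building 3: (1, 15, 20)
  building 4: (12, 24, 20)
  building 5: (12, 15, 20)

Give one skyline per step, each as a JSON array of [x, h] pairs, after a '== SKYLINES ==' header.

== SKYLINES ==
[[0,15],[12,0]]
[[0,15],[12,0]]
[[0,15],[1,20],[15,0]]
[[0,15],[1,20],[24,0]]
[[0,15],[1,20],[24,0]]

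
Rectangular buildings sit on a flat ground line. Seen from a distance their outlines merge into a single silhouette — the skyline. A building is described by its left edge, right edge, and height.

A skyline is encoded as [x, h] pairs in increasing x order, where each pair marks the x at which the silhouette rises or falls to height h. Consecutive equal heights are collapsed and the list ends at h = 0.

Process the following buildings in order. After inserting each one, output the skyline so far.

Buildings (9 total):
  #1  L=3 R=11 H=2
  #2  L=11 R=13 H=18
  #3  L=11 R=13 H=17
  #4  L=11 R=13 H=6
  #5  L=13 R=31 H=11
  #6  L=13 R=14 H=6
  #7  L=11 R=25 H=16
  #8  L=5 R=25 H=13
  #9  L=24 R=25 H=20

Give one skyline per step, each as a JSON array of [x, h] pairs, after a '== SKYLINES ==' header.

== SKYLINES ==
[[3,2],[11,0]]
[[3,2],[11,18],[13,0]]
[[3,2],[11,18],[13,0]]
[[3,2],[11,18],[13,0]]
[[3,2],[11,18],[13,11],[31,0]]
[[3,2],[11,18],[13,11],[31,0]]
[[3,2],[11,18],[13,16],[25,11],[31,0]]
[[3,2],[5,13],[11,18],[13,16],[25,11],[31,0]]
[[3,2],[5,13],[11,18],[13,16],[24,20],[25,11],[31,0]]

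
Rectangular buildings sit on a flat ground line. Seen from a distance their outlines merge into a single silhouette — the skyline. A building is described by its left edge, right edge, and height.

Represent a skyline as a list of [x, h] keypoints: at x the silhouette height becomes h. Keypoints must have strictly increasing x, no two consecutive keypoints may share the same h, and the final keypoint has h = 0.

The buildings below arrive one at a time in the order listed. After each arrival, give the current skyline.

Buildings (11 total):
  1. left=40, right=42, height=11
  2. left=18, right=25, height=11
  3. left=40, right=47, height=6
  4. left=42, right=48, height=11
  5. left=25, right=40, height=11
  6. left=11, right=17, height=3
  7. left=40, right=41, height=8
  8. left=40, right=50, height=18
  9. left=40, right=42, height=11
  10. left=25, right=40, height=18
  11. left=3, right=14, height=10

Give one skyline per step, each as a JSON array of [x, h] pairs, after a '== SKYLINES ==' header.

== SKYLINES ==
[[40,11],[42,0]]
[[18,11],[25,0],[40,11],[42,0]]
[[18,11],[25,0],[40,11],[42,6],[47,0]]
[[18,11],[25,0],[40,11],[48,0]]
[[18,11],[48,0]]
[[11,3],[17,0],[18,11],[48,0]]
[[11,3],[17,0],[18,11],[48,0]]
[[11,3],[17,0],[18,11],[40,18],[50,0]]
[[11,3],[17,0],[18,11],[40,18],[50,0]]
[[11,3],[17,0],[18,11],[25,18],[50,0]]
[[3,10],[14,3],[17,0],[18,11],[25,18],[50,0]]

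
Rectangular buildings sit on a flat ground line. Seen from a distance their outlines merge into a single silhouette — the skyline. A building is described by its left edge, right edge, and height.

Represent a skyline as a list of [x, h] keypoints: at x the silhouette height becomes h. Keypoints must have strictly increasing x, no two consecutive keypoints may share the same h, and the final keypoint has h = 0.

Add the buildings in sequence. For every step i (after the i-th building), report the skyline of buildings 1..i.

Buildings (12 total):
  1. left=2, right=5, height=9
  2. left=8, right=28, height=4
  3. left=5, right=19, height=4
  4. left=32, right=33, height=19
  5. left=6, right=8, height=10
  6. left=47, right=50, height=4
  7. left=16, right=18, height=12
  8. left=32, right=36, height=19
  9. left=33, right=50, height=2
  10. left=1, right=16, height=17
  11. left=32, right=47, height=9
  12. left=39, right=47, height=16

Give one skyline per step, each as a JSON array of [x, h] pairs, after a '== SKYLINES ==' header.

== SKYLINES ==
[[2,9],[5,0]]
[[2,9],[5,0],[8,4],[28,0]]
[[2,9],[5,4],[28,0]]
[[2,9],[5,4],[28,0],[32,19],[33,0]]
[[2,9],[5,4],[6,10],[8,4],[28,0],[32,19],[33,0]]
[[2,9],[5,4],[6,10],[8,4],[28,0],[32,19],[33,0],[47,4],[50,0]]
[[2,9],[5,4],[6,10],[8,4],[16,12],[18,4],[28,0],[32,19],[33,0],[47,4],[50,0]]
[[2,9],[5,4],[6,10],[8,4],[16,12],[18,4],[28,0],[32,19],[36,0],[47,4],[50,0]]
[[2,9],[5,4],[6,10],[8,4],[16,12],[18,4],[28,0],[32,19],[36,2],[47,4],[50,0]]
[[1,17],[16,12],[18,4],[28,0],[32,19],[36,2],[47,4],[50,0]]
[[1,17],[16,12],[18,4],[28,0],[32,19],[36,9],[47,4],[50,0]]
[[1,17],[16,12],[18,4],[28,0],[32,19],[36,9],[39,16],[47,4],[50,0]]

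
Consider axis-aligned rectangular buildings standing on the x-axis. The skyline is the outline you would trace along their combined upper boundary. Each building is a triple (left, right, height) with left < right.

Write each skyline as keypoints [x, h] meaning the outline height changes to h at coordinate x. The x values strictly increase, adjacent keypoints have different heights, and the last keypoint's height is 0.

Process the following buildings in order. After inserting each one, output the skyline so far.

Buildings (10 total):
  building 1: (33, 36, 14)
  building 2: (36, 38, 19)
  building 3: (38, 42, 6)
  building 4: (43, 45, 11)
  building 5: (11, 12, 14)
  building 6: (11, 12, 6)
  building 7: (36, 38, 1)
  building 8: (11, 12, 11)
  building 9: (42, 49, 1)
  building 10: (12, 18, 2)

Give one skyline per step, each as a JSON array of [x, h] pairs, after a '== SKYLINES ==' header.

== SKYLINES ==
[[33,14],[36,0]]
[[33,14],[36,19],[38,0]]
[[33,14],[36,19],[38,6],[42,0]]
[[33,14],[36,19],[38,6],[42,0],[43,11],[45,0]]
[[11,14],[12,0],[33,14],[36,19],[38,6],[42,0],[43,11],[45,0]]
[[11,14],[12,0],[33,14],[36,19],[38,6],[42,0],[43,11],[45,0]]
[[11,14],[12,0],[33,14],[36,19],[38,6],[42,0],[43,11],[45,0]]
[[11,14],[12,0],[33,14],[36,19],[38,6],[42,0],[43,11],[45,0]]
[[11,14],[12,0],[33,14],[36,19],[38,6],[42,1],[43,11],[45,1],[49,0]]
[[11,14],[12,2],[18,0],[33,14],[36,19],[38,6],[42,1],[43,11],[45,1],[49,0]]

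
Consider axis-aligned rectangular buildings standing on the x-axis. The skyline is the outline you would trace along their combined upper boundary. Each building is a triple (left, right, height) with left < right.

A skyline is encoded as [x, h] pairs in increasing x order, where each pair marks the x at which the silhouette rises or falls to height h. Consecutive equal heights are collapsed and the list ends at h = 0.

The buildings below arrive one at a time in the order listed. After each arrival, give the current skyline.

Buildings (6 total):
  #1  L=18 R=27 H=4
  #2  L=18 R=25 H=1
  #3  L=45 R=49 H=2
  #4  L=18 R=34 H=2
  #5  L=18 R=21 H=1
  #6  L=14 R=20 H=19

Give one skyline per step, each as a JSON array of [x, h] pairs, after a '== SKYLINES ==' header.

== SKYLINES ==
[[18,4],[27,0]]
[[18,4],[27,0]]
[[18,4],[27,0],[45,2],[49,0]]
[[18,4],[27,2],[34,0],[45,2],[49,0]]
[[18,4],[27,2],[34,0],[45,2],[49,0]]
[[14,19],[20,4],[27,2],[34,0],[45,2],[49,0]]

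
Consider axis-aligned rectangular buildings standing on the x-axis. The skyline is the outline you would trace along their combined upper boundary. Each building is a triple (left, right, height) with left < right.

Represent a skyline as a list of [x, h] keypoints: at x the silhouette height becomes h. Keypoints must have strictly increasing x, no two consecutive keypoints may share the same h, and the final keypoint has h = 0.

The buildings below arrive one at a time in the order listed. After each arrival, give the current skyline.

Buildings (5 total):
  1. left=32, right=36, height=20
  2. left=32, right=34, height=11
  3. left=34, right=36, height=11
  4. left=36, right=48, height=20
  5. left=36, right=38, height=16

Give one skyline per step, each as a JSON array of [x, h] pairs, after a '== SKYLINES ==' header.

== SKYLINES ==
[[32,20],[36,0]]
[[32,20],[36,0]]
[[32,20],[36,0]]
[[32,20],[48,0]]
[[32,20],[48,0]]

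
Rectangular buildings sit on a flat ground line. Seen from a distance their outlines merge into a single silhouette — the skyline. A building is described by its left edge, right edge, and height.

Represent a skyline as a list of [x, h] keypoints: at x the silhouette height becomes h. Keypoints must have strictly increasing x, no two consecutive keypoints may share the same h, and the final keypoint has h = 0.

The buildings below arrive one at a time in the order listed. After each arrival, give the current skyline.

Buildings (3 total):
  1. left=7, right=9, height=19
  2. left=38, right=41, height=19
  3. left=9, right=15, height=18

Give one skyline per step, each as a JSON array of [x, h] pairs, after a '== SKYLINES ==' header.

== SKYLINES ==
[[7,19],[9,0]]
[[7,19],[9,0],[38,19],[41,0]]
[[7,19],[9,18],[15,0],[38,19],[41,0]]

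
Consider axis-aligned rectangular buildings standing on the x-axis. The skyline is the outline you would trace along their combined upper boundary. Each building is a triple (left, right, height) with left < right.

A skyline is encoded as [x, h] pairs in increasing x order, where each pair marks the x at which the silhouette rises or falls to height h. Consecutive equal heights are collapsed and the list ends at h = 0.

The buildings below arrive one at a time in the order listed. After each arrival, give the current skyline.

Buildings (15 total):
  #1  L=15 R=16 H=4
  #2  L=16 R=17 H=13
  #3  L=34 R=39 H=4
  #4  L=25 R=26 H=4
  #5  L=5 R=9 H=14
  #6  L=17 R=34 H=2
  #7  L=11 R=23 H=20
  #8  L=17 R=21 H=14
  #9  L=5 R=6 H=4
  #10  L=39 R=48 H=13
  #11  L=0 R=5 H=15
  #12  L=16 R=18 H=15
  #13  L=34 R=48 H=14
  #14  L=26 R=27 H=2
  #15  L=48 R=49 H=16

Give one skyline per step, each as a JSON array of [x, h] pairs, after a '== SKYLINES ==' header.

== SKYLINES ==
[[15,4],[16,0]]
[[15,4],[16,13],[17,0]]
[[15,4],[16,13],[17,0],[34,4],[39,0]]
[[15,4],[16,13],[17,0],[25,4],[26,0],[34,4],[39,0]]
[[5,14],[9,0],[15,4],[16,13],[17,0],[25,4],[26,0],[34,4],[39,0]]
[[5,14],[9,0],[15,4],[16,13],[17,2],[25,4],[26,2],[34,4],[39,0]]
[[5,14],[9,0],[11,20],[23,2],[25,4],[26,2],[34,4],[39,0]]
[[5,14],[9,0],[11,20],[23,2],[25,4],[26,2],[34,4],[39,0]]
[[5,14],[9,0],[11,20],[23,2],[25,4],[26,2],[34,4],[39,0]]
[[5,14],[9,0],[11,20],[23,2],[25,4],[26,2],[34,4],[39,13],[48,0]]
[[0,15],[5,14],[9,0],[11,20],[23,2],[25,4],[26,2],[34,4],[39,13],[48,0]]
[[0,15],[5,14],[9,0],[11,20],[23,2],[25,4],[26,2],[34,4],[39,13],[48,0]]
[[0,15],[5,14],[9,0],[11,20],[23,2],[25,4],[26,2],[34,14],[48,0]]
[[0,15],[5,14],[9,0],[11,20],[23,2],[25,4],[26,2],[34,14],[48,0]]
[[0,15],[5,14],[9,0],[11,20],[23,2],[25,4],[26,2],[34,14],[48,16],[49,0]]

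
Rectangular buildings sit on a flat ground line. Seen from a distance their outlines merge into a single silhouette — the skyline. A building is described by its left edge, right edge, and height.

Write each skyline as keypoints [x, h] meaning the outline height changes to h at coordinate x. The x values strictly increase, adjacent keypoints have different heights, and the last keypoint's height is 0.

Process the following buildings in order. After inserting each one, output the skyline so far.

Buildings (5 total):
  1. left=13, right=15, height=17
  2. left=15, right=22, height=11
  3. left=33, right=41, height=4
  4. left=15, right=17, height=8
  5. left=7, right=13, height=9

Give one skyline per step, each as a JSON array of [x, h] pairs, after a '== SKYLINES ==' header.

== SKYLINES ==
[[13,17],[15,0]]
[[13,17],[15,11],[22,0]]
[[13,17],[15,11],[22,0],[33,4],[41,0]]
[[13,17],[15,11],[22,0],[33,4],[41,0]]
[[7,9],[13,17],[15,11],[22,0],[33,4],[41,0]]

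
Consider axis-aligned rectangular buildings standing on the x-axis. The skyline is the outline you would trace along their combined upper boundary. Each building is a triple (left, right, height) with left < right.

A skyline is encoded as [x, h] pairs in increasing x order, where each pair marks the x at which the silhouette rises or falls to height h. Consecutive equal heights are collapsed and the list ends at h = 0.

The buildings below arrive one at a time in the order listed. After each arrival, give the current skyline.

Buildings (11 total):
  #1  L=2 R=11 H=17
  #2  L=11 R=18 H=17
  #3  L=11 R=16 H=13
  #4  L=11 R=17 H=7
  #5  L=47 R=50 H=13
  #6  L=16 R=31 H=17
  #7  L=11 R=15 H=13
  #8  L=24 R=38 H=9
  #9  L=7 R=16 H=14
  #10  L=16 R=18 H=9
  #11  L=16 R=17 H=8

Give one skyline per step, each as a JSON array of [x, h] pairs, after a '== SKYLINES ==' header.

== SKYLINES ==
[[2,17],[11,0]]
[[2,17],[18,0]]
[[2,17],[18,0]]
[[2,17],[18,0]]
[[2,17],[18,0],[47,13],[50,0]]
[[2,17],[31,0],[47,13],[50,0]]
[[2,17],[31,0],[47,13],[50,0]]
[[2,17],[31,9],[38,0],[47,13],[50,0]]
[[2,17],[31,9],[38,0],[47,13],[50,0]]
[[2,17],[31,9],[38,0],[47,13],[50,0]]
[[2,17],[31,9],[38,0],[47,13],[50,0]]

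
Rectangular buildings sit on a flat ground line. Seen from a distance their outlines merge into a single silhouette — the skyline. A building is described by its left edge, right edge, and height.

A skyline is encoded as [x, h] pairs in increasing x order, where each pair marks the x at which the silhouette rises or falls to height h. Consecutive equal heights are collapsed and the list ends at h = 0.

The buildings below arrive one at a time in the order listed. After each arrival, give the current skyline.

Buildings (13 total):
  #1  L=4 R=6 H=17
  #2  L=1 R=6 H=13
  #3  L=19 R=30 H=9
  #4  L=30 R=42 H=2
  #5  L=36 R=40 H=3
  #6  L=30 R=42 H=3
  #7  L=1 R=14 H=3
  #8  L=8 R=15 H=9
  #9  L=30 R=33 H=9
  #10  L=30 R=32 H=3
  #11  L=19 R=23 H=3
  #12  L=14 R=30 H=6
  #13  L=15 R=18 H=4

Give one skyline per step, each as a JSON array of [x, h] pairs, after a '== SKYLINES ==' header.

== SKYLINES ==
[[4,17],[6,0]]
[[1,13],[4,17],[6,0]]
[[1,13],[4,17],[6,0],[19,9],[30,0]]
[[1,13],[4,17],[6,0],[19,9],[30,2],[42,0]]
[[1,13],[4,17],[6,0],[19,9],[30,2],[36,3],[40,2],[42,0]]
[[1,13],[4,17],[6,0],[19,9],[30,3],[42,0]]
[[1,13],[4,17],[6,3],[14,0],[19,9],[30,3],[42,0]]
[[1,13],[4,17],[6,3],[8,9],[15,0],[19,9],[30,3],[42,0]]
[[1,13],[4,17],[6,3],[8,9],[15,0],[19,9],[33,3],[42,0]]
[[1,13],[4,17],[6,3],[8,9],[15,0],[19,9],[33,3],[42,0]]
[[1,13],[4,17],[6,3],[8,9],[15,0],[19,9],[33,3],[42,0]]
[[1,13],[4,17],[6,3],[8,9],[15,6],[19,9],[33,3],[42,0]]
[[1,13],[4,17],[6,3],[8,9],[15,6],[19,9],[33,3],[42,0]]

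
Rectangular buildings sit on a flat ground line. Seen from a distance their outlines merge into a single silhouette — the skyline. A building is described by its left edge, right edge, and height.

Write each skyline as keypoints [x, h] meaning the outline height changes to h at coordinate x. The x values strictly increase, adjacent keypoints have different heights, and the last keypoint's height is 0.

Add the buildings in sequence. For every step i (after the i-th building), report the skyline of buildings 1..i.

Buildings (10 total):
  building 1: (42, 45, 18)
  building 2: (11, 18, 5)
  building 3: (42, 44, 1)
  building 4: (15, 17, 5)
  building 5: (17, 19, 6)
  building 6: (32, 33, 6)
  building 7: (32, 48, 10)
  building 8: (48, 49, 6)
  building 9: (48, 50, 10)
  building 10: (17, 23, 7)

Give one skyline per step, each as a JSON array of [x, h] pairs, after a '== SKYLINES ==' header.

== SKYLINES ==
[[42,18],[45,0]]
[[11,5],[18,0],[42,18],[45,0]]
[[11,5],[18,0],[42,18],[45,0]]
[[11,5],[18,0],[42,18],[45,0]]
[[11,5],[17,6],[19,0],[42,18],[45,0]]
[[11,5],[17,6],[19,0],[32,6],[33,0],[42,18],[45,0]]
[[11,5],[17,6],[19,0],[32,10],[42,18],[45,10],[48,0]]
[[11,5],[17,6],[19,0],[32,10],[42,18],[45,10],[48,6],[49,0]]
[[11,5],[17,6],[19,0],[32,10],[42,18],[45,10],[50,0]]
[[11,5],[17,7],[23,0],[32,10],[42,18],[45,10],[50,0]]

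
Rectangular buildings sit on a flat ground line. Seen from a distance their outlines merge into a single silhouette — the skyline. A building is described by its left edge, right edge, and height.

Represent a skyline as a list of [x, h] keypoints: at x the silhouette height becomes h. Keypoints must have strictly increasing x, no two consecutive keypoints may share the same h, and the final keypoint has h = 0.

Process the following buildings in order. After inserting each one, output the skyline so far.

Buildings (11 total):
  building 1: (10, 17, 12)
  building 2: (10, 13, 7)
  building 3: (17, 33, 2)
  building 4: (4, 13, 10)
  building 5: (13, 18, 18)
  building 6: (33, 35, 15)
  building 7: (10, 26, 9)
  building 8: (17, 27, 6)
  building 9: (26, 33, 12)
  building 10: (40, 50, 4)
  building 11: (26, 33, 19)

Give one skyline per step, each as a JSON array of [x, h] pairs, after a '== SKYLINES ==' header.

== SKYLINES ==
[[10,12],[17,0]]
[[10,12],[17,0]]
[[10,12],[17,2],[33,0]]
[[4,10],[10,12],[17,2],[33,0]]
[[4,10],[10,12],[13,18],[18,2],[33,0]]
[[4,10],[10,12],[13,18],[18,2],[33,15],[35,0]]
[[4,10],[10,12],[13,18],[18,9],[26,2],[33,15],[35,0]]
[[4,10],[10,12],[13,18],[18,9],[26,6],[27,2],[33,15],[35,0]]
[[4,10],[10,12],[13,18],[18,9],[26,12],[33,15],[35,0]]
[[4,10],[10,12],[13,18],[18,9],[26,12],[33,15],[35,0],[40,4],[50,0]]
[[4,10],[10,12],[13,18],[18,9],[26,19],[33,15],[35,0],[40,4],[50,0]]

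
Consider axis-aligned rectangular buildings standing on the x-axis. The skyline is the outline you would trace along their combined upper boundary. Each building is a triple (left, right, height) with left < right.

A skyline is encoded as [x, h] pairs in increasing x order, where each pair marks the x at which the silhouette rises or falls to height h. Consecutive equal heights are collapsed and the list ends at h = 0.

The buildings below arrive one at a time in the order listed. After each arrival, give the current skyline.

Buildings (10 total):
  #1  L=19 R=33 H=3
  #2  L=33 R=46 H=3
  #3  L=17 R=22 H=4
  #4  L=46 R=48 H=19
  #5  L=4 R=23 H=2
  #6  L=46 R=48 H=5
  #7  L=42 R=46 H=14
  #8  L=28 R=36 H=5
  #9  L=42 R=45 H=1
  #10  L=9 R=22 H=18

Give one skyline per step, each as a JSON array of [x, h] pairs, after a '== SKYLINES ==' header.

== SKYLINES ==
[[19,3],[33,0]]
[[19,3],[46,0]]
[[17,4],[22,3],[46,0]]
[[17,4],[22,3],[46,19],[48,0]]
[[4,2],[17,4],[22,3],[46,19],[48,0]]
[[4,2],[17,4],[22,3],[46,19],[48,0]]
[[4,2],[17,4],[22,3],[42,14],[46,19],[48,0]]
[[4,2],[17,4],[22,3],[28,5],[36,3],[42,14],[46,19],[48,0]]
[[4,2],[17,4],[22,3],[28,5],[36,3],[42,14],[46,19],[48,0]]
[[4,2],[9,18],[22,3],[28,5],[36,3],[42,14],[46,19],[48,0]]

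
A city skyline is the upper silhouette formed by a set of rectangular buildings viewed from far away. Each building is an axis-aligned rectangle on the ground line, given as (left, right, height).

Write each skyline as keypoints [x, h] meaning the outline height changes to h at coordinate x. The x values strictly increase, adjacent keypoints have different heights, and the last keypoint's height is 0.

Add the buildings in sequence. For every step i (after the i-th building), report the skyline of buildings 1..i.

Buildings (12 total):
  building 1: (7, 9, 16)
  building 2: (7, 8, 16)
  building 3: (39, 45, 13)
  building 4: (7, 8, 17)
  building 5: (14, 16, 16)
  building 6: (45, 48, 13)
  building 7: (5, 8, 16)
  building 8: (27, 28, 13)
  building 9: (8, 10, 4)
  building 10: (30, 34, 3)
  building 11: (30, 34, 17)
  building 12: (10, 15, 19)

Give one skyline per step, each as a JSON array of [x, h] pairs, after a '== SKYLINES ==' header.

== SKYLINES ==
[[7,16],[9,0]]
[[7,16],[9,0]]
[[7,16],[9,0],[39,13],[45,0]]
[[7,17],[8,16],[9,0],[39,13],[45,0]]
[[7,17],[8,16],[9,0],[14,16],[16,0],[39,13],[45,0]]
[[7,17],[8,16],[9,0],[14,16],[16,0],[39,13],[48,0]]
[[5,16],[7,17],[8,16],[9,0],[14,16],[16,0],[39,13],[48,0]]
[[5,16],[7,17],[8,16],[9,0],[14,16],[16,0],[27,13],[28,0],[39,13],[48,0]]
[[5,16],[7,17],[8,16],[9,4],[10,0],[14,16],[16,0],[27,13],[28,0],[39,13],[48,0]]
[[5,16],[7,17],[8,16],[9,4],[10,0],[14,16],[16,0],[27,13],[28,0],[30,3],[34,0],[39,13],[48,0]]
[[5,16],[7,17],[8,16],[9,4],[10,0],[14,16],[16,0],[27,13],[28,0],[30,17],[34,0],[39,13],[48,0]]
[[5,16],[7,17],[8,16],[9,4],[10,19],[15,16],[16,0],[27,13],[28,0],[30,17],[34,0],[39,13],[48,0]]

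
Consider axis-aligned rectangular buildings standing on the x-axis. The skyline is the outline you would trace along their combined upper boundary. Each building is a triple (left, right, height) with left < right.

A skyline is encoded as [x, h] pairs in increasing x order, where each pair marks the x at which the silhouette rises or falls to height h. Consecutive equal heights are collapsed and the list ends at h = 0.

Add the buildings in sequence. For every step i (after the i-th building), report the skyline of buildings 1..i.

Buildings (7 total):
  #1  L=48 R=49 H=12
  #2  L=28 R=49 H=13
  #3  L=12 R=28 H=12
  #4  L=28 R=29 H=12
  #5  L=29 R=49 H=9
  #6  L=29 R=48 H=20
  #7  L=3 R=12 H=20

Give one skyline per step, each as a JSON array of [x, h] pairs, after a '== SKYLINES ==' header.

== SKYLINES ==
[[48,12],[49,0]]
[[28,13],[49,0]]
[[12,12],[28,13],[49,0]]
[[12,12],[28,13],[49,0]]
[[12,12],[28,13],[49,0]]
[[12,12],[28,13],[29,20],[48,13],[49,0]]
[[3,20],[12,12],[28,13],[29,20],[48,13],[49,0]]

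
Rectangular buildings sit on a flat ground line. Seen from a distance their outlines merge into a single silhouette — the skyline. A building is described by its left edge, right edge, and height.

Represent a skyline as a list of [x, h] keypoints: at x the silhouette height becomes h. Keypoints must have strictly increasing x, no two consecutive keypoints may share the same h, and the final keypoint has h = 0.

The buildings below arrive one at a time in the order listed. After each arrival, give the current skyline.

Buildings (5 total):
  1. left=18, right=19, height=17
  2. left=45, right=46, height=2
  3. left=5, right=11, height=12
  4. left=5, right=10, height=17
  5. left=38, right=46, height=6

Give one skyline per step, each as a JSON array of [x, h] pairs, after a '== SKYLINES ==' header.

== SKYLINES ==
[[18,17],[19,0]]
[[18,17],[19,0],[45,2],[46,0]]
[[5,12],[11,0],[18,17],[19,0],[45,2],[46,0]]
[[5,17],[10,12],[11,0],[18,17],[19,0],[45,2],[46,0]]
[[5,17],[10,12],[11,0],[18,17],[19,0],[38,6],[46,0]]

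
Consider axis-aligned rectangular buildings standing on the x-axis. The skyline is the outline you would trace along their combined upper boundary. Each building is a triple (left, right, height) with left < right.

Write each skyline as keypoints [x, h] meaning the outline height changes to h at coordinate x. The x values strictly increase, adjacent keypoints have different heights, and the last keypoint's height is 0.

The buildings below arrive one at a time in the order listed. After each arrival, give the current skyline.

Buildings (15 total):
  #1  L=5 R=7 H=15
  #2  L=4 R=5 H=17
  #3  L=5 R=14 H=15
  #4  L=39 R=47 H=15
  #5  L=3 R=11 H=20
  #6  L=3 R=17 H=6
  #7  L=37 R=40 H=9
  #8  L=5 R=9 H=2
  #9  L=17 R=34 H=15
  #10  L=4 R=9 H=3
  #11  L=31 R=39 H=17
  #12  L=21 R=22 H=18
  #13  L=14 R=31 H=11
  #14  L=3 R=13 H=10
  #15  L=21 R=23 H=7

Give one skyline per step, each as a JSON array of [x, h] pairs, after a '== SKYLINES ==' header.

== SKYLINES ==
[[5,15],[7,0]]
[[4,17],[5,15],[7,0]]
[[4,17],[5,15],[14,0]]
[[4,17],[5,15],[14,0],[39,15],[47,0]]
[[3,20],[11,15],[14,0],[39,15],[47,0]]
[[3,20],[11,15],[14,6],[17,0],[39,15],[47,0]]
[[3,20],[11,15],[14,6],[17,0],[37,9],[39,15],[47,0]]
[[3,20],[11,15],[14,6],[17,0],[37,9],[39,15],[47,0]]
[[3,20],[11,15],[14,6],[17,15],[34,0],[37,9],[39,15],[47,0]]
[[3,20],[11,15],[14,6],[17,15],[34,0],[37,9],[39,15],[47,0]]
[[3,20],[11,15],[14,6],[17,15],[31,17],[39,15],[47,0]]
[[3,20],[11,15],[14,6],[17,15],[21,18],[22,15],[31,17],[39,15],[47,0]]
[[3,20],[11,15],[14,11],[17,15],[21,18],[22,15],[31,17],[39,15],[47,0]]
[[3,20],[11,15],[14,11],[17,15],[21,18],[22,15],[31,17],[39,15],[47,0]]
[[3,20],[11,15],[14,11],[17,15],[21,18],[22,15],[31,17],[39,15],[47,0]]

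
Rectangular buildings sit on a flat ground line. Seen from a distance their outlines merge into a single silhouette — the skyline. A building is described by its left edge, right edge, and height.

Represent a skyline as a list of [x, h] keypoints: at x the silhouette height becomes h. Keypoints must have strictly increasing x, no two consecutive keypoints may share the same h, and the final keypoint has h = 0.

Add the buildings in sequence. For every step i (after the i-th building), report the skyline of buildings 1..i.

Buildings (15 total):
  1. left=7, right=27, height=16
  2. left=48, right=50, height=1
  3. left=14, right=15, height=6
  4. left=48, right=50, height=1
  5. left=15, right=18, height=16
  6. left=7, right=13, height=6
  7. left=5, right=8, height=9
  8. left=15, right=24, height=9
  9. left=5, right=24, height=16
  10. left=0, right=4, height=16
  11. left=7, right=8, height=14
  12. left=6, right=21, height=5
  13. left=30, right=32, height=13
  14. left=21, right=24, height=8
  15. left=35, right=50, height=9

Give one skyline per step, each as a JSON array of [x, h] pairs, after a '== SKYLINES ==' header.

== SKYLINES ==
[[7,16],[27,0]]
[[7,16],[27,0],[48,1],[50,0]]
[[7,16],[27,0],[48,1],[50,0]]
[[7,16],[27,0],[48,1],[50,0]]
[[7,16],[27,0],[48,1],[50,0]]
[[7,16],[27,0],[48,1],[50,0]]
[[5,9],[7,16],[27,0],[48,1],[50,0]]
[[5,9],[7,16],[27,0],[48,1],[50,0]]
[[5,16],[27,0],[48,1],[50,0]]
[[0,16],[4,0],[5,16],[27,0],[48,1],[50,0]]
[[0,16],[4,0],[5,16],[27,0],[48,1],[50,0]]
[[0,16],[4,0],[5,16],[27,0],[48,1],[50,0]]
[[0,16],[4,0],[5,16],[27,0],[30,13],[32,0],[48,1],[50,0]]
[[0,16],[4,0],[5,16],[27,0],[30,13],[32,0],[48,1],[50,0]]
[[0,16],[4,0],[5,16],[27,0],[30,13],[32,0],[35,9],[50,0]]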